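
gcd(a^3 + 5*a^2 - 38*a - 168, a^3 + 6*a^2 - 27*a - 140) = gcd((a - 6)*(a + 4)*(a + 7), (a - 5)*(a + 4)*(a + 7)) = a^2 + 11*a + 28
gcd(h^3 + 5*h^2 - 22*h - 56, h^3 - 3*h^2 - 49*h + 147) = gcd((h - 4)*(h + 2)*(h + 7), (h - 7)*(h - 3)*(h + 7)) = h + 7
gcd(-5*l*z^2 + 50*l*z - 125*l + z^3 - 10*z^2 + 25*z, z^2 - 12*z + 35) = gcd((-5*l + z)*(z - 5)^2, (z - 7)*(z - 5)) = z - 5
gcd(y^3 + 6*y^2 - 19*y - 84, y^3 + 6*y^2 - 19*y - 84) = y^3 + 6*y^2 - 19*y - 84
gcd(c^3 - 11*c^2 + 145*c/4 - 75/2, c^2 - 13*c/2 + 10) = c - 5/2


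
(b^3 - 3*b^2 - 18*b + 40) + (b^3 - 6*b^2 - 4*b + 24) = 2*b^3 - 9*b^2 - 22*b + 64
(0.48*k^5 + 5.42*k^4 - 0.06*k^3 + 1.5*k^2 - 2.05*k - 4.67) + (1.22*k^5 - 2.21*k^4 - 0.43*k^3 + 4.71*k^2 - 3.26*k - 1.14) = 1.7*k^5 + 3.21*k^4 - 0.49*k^3 + 6.21*k^2 - 5.31*k - 5.81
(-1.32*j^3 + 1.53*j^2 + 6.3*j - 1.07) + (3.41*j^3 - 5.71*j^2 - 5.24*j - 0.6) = 2.09*j^3 - 4.18*j^2 + 1.06*j - 1.67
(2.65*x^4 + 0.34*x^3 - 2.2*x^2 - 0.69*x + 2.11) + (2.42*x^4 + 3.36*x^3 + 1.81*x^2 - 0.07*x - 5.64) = 5.07*x^4 + 3.7*x^3 - 0.39*x^2 - 0.76*x - 3.53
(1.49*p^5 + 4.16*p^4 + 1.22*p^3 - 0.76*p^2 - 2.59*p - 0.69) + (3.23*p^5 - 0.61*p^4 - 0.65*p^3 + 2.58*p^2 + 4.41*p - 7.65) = 4.72*p^5 + 3.55*p^4 + 0.57*p^3 + 1.82*p^2 + 1.82*p - 8.34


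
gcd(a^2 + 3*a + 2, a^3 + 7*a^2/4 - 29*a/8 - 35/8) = a + 1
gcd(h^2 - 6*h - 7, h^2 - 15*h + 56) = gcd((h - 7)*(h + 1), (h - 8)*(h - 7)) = h - 7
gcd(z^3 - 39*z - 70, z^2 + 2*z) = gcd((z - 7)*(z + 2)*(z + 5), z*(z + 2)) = z + 2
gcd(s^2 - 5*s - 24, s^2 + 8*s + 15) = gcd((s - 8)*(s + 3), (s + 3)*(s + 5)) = s + 3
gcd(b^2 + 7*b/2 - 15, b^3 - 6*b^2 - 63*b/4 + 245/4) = b - 5/2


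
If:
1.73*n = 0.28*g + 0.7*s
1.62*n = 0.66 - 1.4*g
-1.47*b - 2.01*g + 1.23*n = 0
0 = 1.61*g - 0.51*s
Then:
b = -0.03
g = 0.18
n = 0.25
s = 0.56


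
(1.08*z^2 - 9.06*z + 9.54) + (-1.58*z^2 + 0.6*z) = -0.5*z^2 - 8.46*z + 9.54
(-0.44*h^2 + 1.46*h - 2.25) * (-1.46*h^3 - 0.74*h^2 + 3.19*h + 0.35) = 0.6424*h^5 - 1.806*h^4 + 0.801*h^3 + 6.1684*h^2 - 6.6665*h - 0.7875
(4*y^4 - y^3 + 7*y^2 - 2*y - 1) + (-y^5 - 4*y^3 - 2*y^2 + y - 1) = -y^5 + 4*y^4 - 5*y^3 + 5*y^2 - y - 2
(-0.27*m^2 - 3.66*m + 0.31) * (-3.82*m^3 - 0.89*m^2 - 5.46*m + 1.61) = 1.0314*m^5 + 14.2215*m^4 + 3.5474*m^3 + 19.273*m^2 - 7.5852*m + 0.4991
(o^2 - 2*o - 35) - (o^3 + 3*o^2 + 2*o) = -o^3 - 2*o^2 - 4*o - 35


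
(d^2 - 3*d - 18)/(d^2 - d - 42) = (-d^2 + 3*d + 18)/(-d^2 + d + 42)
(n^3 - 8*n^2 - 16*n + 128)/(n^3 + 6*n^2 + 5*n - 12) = (n^2 - 12*n + 32)/(n^2 + 2*n - 3)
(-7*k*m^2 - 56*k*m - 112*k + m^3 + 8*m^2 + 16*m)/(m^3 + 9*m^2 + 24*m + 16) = (-7*k + m)/(m + 1)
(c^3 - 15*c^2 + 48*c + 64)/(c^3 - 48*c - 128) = (c^2 - 7*c - 8)/(c^2 + 8*c + 16)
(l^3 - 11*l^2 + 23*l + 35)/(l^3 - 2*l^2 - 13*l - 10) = (l - 7)/(l + 2)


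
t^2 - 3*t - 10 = (t - 5)*(t + 2)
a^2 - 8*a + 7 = (a - 7)*(a - 1)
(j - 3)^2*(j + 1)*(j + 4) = j^4 - j^3 - 17*j^2 + 21*j + 36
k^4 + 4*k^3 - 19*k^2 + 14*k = k*(k - 2)*(k - 1)*(k + 7)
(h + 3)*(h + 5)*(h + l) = h^3 + h^2*l + 8*h^2 + 8*h*l + 15*h + 15*l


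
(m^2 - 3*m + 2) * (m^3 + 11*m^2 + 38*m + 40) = m^5 + 8*m^4 + 7*m^3 - 52*m^2 - 44*m + 80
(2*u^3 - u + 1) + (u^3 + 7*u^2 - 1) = 3*u^3 + 7*u^2 - u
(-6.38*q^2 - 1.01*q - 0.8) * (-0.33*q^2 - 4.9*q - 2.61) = 2.1054*q^4 + 31.5953*q^3 + 21.8648*q^2 + 6.5561*q + 2.088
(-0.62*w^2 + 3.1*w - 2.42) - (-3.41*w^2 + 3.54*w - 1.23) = 2.79*w^2 - 0.44*w - 1.19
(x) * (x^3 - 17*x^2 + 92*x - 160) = x^4 - 17*x^3 + 92*x^2 - 160*x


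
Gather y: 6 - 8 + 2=0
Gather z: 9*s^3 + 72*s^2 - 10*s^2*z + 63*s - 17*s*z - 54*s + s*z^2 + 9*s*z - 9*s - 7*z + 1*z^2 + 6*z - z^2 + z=9*s^3 + 72*s^2 + s*z^2 + z*(-10*s^2 - 8*s)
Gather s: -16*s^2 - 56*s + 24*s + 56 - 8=-16*s^2 - 32*s + 48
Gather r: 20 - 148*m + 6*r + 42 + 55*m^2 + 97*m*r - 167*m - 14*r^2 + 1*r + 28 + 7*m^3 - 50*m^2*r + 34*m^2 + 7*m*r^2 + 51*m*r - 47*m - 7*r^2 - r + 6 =7*m^3 + 89*m^2 - 362*m + r^2*(7*m - 21) + r*(-50*m^2 + 148*m + 6) + 96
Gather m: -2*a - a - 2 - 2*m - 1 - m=-3*a - 3*m - 3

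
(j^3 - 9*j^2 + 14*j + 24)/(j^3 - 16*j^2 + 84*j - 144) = (j + 1)/(j - 6)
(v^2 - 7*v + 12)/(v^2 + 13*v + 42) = (v^2 - 7*v + 12)/(v^2 + 13*v + 42)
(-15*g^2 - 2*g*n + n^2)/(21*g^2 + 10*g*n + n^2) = (-5*g + n)/(7*g + n)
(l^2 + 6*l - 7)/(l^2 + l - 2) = (l + 7)/(l + 2)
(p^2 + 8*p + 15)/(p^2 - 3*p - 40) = (p + 3)/(p - 8)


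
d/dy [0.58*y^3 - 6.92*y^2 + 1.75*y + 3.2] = 1.74*y^2 - 13.84*y + 1.75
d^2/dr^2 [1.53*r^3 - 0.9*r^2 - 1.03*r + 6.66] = 9.18*r - 1.8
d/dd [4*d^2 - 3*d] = 8*d - 3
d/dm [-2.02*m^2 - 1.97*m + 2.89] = -4.04*m - 1.97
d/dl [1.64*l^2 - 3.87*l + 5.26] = 3.28*l - 3.87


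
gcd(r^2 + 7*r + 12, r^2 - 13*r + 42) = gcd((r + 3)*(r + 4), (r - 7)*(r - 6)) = 1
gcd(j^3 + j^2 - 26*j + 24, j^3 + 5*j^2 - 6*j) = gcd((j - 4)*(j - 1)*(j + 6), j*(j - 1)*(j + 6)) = j^2 + 5*j - 6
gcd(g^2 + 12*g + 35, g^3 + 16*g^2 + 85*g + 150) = g + 5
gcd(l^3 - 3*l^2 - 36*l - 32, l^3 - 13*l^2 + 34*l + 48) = l^2 - 7*l - 8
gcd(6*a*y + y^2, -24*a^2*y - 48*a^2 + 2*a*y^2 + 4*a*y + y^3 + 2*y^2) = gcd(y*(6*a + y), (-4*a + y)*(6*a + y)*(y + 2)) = 6*a + y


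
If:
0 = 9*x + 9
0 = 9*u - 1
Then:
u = 1/9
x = -1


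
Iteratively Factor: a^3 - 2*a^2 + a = (a - 1)*(a^2 - a) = a*(a - 1)*(a - 1)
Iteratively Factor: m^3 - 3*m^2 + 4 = (m - 2)*(m^2 - m - 2) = (m - 2)*(m + 1)*(m - 2)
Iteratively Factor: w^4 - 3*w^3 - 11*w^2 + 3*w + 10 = (w + 1)*(w^3 - 4*w^2 - 7*w + 10) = (w - 5)*(w + 1)*(w^2 + w - 2) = (w - 5)*(w - 1)*(w + 1)*(w + 2)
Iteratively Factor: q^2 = (q)*(q)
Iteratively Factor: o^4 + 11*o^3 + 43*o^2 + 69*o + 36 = (o + 3)*(o^3 + 8*o^2 + 19*o + 12) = (o + 3)^2*(o^2 + 5*o + 4) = (o + 3)^2*(o + 4)*(o + 1)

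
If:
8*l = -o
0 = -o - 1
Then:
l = 1/8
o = -1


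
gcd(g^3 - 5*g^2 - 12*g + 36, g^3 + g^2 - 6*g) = g^2 + g - 6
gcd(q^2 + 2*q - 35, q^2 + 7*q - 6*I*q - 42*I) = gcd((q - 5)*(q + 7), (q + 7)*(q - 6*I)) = q + 7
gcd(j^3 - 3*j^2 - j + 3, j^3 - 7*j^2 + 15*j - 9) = j^2 - 4*j + 3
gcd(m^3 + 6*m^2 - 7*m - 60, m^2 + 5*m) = m + 5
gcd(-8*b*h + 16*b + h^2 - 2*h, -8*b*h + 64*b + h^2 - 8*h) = 8*b - h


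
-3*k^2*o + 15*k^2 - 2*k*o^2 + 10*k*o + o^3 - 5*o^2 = (-3*k + o)*(k + o)*(o - 5)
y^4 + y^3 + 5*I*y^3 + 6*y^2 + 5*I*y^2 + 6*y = y*(y + 1)*(y - I)*(y + 6*I)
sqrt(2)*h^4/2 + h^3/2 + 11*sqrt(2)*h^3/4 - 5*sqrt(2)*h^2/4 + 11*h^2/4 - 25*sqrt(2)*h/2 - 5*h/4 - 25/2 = (h - 2)*(h + 5/2)*(h + 5)*(sqrt(2)*h/2 + 1/2)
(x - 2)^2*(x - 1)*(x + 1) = x^4 - 4*x^3 + 3*x^2 + 4*x - 4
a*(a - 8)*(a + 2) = a^3 - 6*a^2 - 16*a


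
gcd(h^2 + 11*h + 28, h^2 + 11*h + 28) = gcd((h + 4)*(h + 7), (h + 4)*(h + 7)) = h^2 + 11*h + 28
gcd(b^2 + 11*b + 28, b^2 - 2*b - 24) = b + 4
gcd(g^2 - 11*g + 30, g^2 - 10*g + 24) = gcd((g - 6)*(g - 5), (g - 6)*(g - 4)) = g - 6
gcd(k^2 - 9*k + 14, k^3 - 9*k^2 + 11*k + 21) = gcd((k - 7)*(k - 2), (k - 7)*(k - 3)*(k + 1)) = k - 7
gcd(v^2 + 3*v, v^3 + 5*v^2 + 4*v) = v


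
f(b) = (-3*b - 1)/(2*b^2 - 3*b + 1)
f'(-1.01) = -0.11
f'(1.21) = 85.74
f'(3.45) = 0.38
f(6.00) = -0.35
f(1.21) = -15.53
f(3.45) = -0.79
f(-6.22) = 0.18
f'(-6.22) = 0.02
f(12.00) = -0.15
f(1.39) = -7.45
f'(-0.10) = -3.64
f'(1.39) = 23.14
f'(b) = (3 - 4*b)*(-3*b - 1)/(2*b^2 - 3*b + 1)^2 - 3/(2*b^2 - 3*b + 1) = 2*(3*b^2 + 2*b - 3)/(4*b^4 - 12*b^3 + 13*b^2 - 6*b + 1)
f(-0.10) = -0.53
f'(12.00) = 0.01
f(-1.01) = 0.33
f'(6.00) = 0.08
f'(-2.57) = 0.05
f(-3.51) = 0.26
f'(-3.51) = 0.04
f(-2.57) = 0.31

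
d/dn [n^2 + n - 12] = 2*n + 1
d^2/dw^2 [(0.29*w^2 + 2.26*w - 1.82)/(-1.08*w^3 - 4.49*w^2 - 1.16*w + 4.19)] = (-0.676512*w^6 - 15.816384*w^5 - 38.101104*w^4 + 40.396268*w^3 + 78.3706500000001*w^2 - 148.814724*w + 41.226122)/(1.259712*w^9 + 15.711408*w^8 + 69.377796*w^7 + 109.607633*w^6 - 47.391996*w^5 - 266.782617*w^4 - 72.496516*w^3 + 219.566475*w^2 + 61.095228*w - 73.560059)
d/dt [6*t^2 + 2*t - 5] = 12*t + 2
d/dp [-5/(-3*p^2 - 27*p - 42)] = 5*(-2*p - 9)/(3*(p^2 + 9*p + 14)^2)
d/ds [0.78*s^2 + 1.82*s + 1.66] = 1.56*s + 1.82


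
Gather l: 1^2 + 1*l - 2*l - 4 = -l - 3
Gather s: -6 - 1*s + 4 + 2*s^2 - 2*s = 2*s^2 - 3*s - 2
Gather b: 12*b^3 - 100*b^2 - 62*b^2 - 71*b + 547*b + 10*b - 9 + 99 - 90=12*b^3 - 162*b^2 + 486*b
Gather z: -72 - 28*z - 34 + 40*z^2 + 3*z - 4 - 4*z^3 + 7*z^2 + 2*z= -4*z^3 + 47*z^2 - 23*z - 110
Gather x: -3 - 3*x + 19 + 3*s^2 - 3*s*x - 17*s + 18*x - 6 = 3*s^2 - 17*s + x*(15 - 3*s) + 10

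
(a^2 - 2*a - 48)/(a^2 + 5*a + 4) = (a^2 - 2*a - 48)/(a^2 + 5*a + 4)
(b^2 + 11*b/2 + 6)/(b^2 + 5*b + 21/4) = 2*(b + 4)/(2*b + 7)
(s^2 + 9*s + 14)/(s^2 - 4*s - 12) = (s + 7)/(s - 6)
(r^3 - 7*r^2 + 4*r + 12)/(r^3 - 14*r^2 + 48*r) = (r^2 - r - 2)/(r*(r - 8))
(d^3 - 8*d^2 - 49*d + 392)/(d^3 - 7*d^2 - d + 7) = (d^2 - d - 56)/(d^2 - 1)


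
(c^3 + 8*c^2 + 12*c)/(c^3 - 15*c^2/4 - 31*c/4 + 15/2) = 4*c*(c + 6)/(4*c^2 - 23*c + 15)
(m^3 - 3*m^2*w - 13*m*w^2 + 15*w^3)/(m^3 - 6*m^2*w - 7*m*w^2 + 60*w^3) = (-m + w)/(-m + 4*w)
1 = 1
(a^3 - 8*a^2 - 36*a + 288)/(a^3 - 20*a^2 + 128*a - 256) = (a^2 - 36)/(a^2 - 12*a + 32)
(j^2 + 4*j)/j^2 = (j + 4)/j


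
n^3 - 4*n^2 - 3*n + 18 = (n - 3)^2*(n + 2)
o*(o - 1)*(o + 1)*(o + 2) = o^4 + 2*o^3 - o^2 - 2*o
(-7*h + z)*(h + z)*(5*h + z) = -35*h^3 - 37*h^2*z - h*z^2 + z^3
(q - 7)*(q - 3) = q^2 - 10*q + 21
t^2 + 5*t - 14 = (t - 2)*(t + 7)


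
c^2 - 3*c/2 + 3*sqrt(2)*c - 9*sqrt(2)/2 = (c - 3/2)*(c + 3*sqrt(2))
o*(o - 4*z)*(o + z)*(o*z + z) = o^4*z - 3*o^3*z^2 + o^3*z - 4*o^2*z^3 - 3*o^2*z^2 - 4*o*z^3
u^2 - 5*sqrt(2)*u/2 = u*(u - 5*sqrt(2)/2)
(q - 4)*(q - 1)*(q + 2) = q^3 - 3*q^2 - 6*q + 8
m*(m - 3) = m^2 - 3*m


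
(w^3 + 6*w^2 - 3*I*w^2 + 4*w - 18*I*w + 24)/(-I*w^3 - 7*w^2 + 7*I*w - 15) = (I*w^2 + w*(4 + 6*I) + 24)/(w^2 - 8*I*w - 15)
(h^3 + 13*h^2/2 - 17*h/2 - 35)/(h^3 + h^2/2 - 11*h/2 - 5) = (h + 7)/(h + 1)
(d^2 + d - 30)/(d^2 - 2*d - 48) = (d - 5)/(d - 8)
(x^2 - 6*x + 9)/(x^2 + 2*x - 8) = (x^2 - 6*x + 9)/(x^2 + 2*x - 8)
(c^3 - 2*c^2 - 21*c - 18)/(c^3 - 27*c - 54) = (c + 1)/(c + 3)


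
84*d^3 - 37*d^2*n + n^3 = (-4*d + n)*(-3*d + n)*(7*d + n)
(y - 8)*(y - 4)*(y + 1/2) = y^3 - 23*y^2/2 + 26*y + 16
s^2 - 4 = (s - 2)*(s + 2)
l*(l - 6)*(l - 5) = l^3 - 11*l^2 + 30*l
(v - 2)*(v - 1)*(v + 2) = v^3 - v^2 - 4*v + 4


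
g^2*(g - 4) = g^3 - 4*g^2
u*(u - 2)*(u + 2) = u^3 - 4*u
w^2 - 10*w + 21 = (w - 7)*(w - 3)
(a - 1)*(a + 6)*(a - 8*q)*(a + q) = a^4 - 7*a^3*q + 5*a^3 - 8*a^2*q^2 - 35*a^2*q - 6*a^2 - 40*a*q^2 + 42*a*q + 48*q^2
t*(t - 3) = t^2 - 3*t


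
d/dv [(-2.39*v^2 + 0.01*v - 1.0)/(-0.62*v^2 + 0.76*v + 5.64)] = (-1.8102*v^2 - 28.1992*v + 0.8164)/(0.3844*v^4 - 0.9424*v^3 - 6.416*v^2 + 8.5728*v + 31.8096)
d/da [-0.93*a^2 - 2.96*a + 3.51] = -1.86*a - 2.96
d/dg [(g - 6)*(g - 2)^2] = (g - 2)*(3*g - 14)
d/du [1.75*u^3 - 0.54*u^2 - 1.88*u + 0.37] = 5.25*u^2 - 1.08*u - 1.88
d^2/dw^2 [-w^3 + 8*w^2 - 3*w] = 16 - 6*w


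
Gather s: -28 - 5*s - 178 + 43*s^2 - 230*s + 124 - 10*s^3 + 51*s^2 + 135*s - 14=-10*s^3 + 94*s^2 - 100*s - 96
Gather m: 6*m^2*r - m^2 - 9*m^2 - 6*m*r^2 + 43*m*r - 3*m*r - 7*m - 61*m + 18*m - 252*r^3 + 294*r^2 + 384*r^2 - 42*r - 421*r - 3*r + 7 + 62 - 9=m^2*(6*r - 10) + m*(-6*r^2 + 40*r - 50) - 252*r^3 + 678*r^2 - 466*r + 60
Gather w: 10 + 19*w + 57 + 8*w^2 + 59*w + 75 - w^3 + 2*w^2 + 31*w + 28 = -w^3 + 10*w^2 + 109*w + 170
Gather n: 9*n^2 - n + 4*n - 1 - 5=9*n^2 + 3*n - 6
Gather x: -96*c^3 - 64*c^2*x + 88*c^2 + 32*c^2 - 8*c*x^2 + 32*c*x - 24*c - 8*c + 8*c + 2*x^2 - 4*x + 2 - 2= -96*c^3 + 120*c^2 - 24*c + x^2*(2 - 8*c) + x*(-64*c^2 + 32*c - 4)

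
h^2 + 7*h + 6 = (h + 1)*(h + 6)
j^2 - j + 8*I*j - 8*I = (j - 1)*(j + 8*I)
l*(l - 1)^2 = l^3 - 2*l^2 + l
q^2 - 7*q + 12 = (q - 4)*(q - 3)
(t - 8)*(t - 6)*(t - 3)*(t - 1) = t^4 - 18*t^3 + 107*t^2 - 234*t + 144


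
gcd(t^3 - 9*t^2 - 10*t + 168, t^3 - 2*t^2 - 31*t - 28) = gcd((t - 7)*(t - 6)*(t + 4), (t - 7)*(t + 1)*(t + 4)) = t^2 - 3*t - 28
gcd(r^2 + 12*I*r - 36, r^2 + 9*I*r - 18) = r + 6*I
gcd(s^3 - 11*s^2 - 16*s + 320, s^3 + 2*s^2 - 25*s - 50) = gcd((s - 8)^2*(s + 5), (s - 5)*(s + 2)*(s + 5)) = s + 5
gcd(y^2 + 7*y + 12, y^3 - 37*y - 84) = y^2 + 7*y + 12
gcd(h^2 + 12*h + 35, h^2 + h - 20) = h + 5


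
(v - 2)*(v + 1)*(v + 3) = v^3 + 2*v^2 - 5*v - 6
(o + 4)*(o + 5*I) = o^2 + 4*o + 5*I*o + 20*I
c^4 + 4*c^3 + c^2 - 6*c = c*(c - 1)*(c + 2)*(c + 3)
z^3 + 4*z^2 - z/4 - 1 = (z - 1/2)*(z + 1/2)*(z + 4)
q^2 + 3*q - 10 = (q - 2)*(q + 5)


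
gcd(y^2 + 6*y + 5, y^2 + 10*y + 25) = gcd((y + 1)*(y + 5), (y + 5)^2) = y + 5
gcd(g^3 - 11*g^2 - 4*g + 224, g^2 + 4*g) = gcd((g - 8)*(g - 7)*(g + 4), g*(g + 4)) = g + 4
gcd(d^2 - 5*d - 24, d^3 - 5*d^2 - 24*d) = d^2 - 5*d - 24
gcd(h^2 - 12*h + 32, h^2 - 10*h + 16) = h - 8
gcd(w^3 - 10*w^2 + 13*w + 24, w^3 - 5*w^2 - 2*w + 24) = w - 3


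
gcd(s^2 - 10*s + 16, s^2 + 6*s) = 1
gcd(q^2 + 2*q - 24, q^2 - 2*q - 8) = q - 4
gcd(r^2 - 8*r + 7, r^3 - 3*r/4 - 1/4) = r - 1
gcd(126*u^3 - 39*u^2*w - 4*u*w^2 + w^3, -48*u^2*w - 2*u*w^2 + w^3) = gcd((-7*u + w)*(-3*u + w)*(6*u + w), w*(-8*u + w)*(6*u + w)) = 6*u + w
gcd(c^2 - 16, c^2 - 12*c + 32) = c - 4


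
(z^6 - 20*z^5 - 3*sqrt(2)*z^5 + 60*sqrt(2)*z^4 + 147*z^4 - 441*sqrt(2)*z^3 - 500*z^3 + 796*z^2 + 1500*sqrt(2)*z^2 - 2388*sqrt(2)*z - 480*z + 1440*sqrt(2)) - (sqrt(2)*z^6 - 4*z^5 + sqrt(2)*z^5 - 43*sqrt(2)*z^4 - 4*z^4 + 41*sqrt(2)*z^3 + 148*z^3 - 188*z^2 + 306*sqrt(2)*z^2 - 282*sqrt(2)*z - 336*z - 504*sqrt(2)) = -sqrt(2)*z^6 + z^6 - 16*z^5 - 4*sqrt(2)*z^5 + 103*sqrt(2)*z^4 + 151*z^4 - 482*sqrt(2)*z^3 - 648*z^3 + 984*z^2 + 1194*sqrt(2)*z^2 - 2106*sqrt(2)*z - 144*z + 1944*sqrt(2)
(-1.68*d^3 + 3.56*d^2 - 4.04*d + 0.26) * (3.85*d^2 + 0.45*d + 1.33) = -6.468*d^5 + 12.95*d^4 - 16.1864*d^3 + 3.9178*d^2 - 5.2562*d + 0.3458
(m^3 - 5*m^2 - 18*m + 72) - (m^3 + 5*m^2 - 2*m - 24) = -10*m^2 - 16*m + 96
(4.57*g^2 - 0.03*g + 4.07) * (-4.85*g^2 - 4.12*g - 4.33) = -22.1645*g^4 - 18.6829*g^3 - 39.404*g^2 - 16.6385*g - 17.6231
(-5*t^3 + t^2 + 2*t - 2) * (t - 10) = -5*t^4 + 51*t^3 - 8*t^2 - 22*t + 20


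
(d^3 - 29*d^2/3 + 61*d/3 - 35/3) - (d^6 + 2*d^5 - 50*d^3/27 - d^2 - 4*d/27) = -d^6 - 2*d^5 + 77*d^3/27 - 26*d^2/3 + 553*d/27 - 35/3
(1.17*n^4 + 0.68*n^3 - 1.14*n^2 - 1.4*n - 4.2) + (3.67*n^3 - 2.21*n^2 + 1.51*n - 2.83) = 1.17*n^4 + 4.35*n^3 - 3.35*n^2 + 0.11*n - 7.03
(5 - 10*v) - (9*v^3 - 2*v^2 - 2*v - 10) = -9*v^3 + 2*v^2 - 8*v + 15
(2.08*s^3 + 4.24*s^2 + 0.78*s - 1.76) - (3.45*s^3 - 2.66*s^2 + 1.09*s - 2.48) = -1.37*s^3 + 6.9*s^2 - 0.31*s + 0.72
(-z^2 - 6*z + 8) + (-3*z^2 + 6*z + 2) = 10 - 4*z^2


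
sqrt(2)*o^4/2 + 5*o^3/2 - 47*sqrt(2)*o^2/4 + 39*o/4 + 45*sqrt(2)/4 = (o - 3*sqrt(2)/2)^2*(o + 5*sqrt(2))*(sqrt(2)*o/2 + 1/2)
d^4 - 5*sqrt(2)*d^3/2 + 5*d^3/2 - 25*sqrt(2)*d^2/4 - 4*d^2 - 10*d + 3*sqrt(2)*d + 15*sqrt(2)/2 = (d + 5/2)*(d - 3*sqrt(2))*(d - sqrt(2)/2)*(d + sqrt(2))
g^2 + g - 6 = (g - 2)*(g + 3)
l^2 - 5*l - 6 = (l - 6)*(l + 1)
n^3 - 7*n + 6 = (n - 2)*(n - 1)*(n + 3)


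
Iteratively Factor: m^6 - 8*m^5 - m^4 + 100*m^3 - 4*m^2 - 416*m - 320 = (m - 5)*(m^5 - 3*m^4 - 16*m^3 + 20*m^2 + 96*m + 64) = (m - 5)*(m + 1)*(m^4 - 4*m^3 - 12*m^2 + 32*m + 64) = (m - 5)*(m + 1)*(m + 2)*(m^3 - 6*m^2 + 32) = (m - 5)*(m + 1)*(m + 2)^2*(m^2 - 8*m + 16) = (m - 5)*(m - 4)*(m + 1)*(m + 2)^2*(m - 4)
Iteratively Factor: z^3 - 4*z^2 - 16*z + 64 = (z + 4)*(z^2 - 8*z + 16) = (z - 4)*(z + 4)*(z - 4)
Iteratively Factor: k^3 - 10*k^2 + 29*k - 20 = (k - 5)*(k^2 - 5*k + 4) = (k - 5)*(k - 1)*(k - 4)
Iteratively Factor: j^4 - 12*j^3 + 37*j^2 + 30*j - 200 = (j - 5)*(j^3 - 7*j^2 + 2*j + 40) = (j - 5)^2*(j^2 - 2*j - 8) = (j - 5)^2*(j + 2)*(j - 4)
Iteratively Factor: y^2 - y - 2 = (y + 1)*(y - 2)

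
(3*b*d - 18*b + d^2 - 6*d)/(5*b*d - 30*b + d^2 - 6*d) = (3*b + d)/(5*b + d)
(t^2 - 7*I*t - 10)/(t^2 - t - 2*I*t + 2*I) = (t - 5*I)/(t - 1)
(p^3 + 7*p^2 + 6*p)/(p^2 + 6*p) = p + 1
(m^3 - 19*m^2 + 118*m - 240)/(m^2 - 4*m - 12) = (m^2 - 13*m + 40)/(m + 2)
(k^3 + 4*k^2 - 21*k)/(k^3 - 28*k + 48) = k*(k^2 + 4*k - 21)/(k^3 - 28*k + 48)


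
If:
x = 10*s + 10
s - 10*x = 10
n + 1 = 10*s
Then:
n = -109/9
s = -10/9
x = -10/9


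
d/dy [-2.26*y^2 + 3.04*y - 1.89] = 3.04 - 4.52*y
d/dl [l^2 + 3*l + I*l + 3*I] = 2*l + 3 + I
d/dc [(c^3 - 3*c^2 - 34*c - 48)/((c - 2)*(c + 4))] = (c^4 + 4*c^3 + 4*c^2 + 144*c + 368)/(c^4 + 4*c^3 - 12*c^2 - 32*c + 64)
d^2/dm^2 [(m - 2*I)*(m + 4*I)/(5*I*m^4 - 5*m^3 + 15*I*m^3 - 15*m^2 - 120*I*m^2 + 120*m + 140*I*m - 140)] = (-6*I*m^6 + m^5*(30 - 42*I) + m^4*(222 - 336*I) + m^3*(1104 - 1452*I) + m^2*(2892 - 1020*I) + m*(3804 + 7320*I) - 3360 - 1560*I)/(5*m^10 + m^9*(65 + 15*I) + 195*I*m^8 + m^7*(-2000 + 40*I) + m^6*(595 - 5480*I) + m^5*(24735 + 1905*I) + m^4*(-45040 + 59765*I) + m^3*(-30520 - 130000*I) + m^2*(129360 + 63000*I) + m*(-82320 + 43120*I) - 27440*I)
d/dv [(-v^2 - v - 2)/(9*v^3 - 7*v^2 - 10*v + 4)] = 3*(3*v^4 + 6*v^3 + 19*v^2 - 12*v - 8)/(81*v^6 - 126*v^5 - 131*v^4 + 212*v^3 + 44*v^2 - 80*v + 16)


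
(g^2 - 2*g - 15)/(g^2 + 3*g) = (g - 5)/g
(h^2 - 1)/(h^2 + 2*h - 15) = (h^2 - 1)/(h^2 + 2*h - 15)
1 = 1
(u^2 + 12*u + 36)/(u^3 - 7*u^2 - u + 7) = (u^2 + 12*u + 36)/(u^3 - 7*u^2 - u + 7)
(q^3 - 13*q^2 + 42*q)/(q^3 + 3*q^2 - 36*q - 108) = q*(q - 7)/(q^2 + 9*q + 18)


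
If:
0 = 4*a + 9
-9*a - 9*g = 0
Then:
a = -9/4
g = 9/4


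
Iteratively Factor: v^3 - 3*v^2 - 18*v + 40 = (v - 5)*(v^2 + 2*v - 8) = (v - 5)*(v - 2)*(v + 4)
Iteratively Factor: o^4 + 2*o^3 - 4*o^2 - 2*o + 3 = (o - 1)*(o^3 + 3*o^2 - o - 3) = (o - 1)^2*(o^2 + 4*o + 3) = (o - 1)^2*(o + 1)*(o + 3)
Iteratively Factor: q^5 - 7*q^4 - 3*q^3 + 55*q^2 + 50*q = (q - 5)*(q^4 - 2*q^3 - 13*q^2 - 10*q) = q*(q - 5)*(q^3 - 2*q^2 - 13*q - 10) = q*(q - 5)^2*(q^2 + 3*q + 2) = q*(q - 5)^2*(q + 2)*(q + 1)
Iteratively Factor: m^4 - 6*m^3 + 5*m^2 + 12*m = (m + 1)*(m^3 - 7*m^2 + 12*m) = (m - 4)*(m + 1)*(m^2 - 3*m) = (m - 4)*(m - 3)*(m + 1)*(m)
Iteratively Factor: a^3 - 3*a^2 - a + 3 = (a - 1)*(a^2 - 2*a - 3) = (a - 1)*(a + 1)*(a - 3)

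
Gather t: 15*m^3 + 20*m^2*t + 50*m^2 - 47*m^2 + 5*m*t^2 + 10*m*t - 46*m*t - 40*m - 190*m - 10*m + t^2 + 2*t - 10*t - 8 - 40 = 15*m^3 + 3*m^2 - 240*m + t^2*(5*m + 1) + t*(20*m^2 - 36*m - 8) - 48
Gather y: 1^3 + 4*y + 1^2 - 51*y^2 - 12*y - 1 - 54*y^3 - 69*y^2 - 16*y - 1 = -54*y^3 - 120*y^2 - 24*y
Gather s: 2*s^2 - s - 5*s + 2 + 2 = 2*s^2 - 6*s + 4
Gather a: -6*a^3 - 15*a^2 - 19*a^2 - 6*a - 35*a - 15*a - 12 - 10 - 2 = -6*a^3 - 34*a^2 - 56*a - 24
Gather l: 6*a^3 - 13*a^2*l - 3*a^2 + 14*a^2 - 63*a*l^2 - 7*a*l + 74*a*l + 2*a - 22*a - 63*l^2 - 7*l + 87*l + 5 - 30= 6*a^3 + 11*a^2 - 20*a + l^2*(-63*a - 63) + l*(-13*a^2 + 67*a + 80) - 25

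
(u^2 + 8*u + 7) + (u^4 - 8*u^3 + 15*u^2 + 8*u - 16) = u^4 - 8*u^3 + 16*u^2 + 16*u - 9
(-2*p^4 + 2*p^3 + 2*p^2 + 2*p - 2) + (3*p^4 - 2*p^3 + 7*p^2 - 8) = p^4 + 9*p^2 + 2*p - 10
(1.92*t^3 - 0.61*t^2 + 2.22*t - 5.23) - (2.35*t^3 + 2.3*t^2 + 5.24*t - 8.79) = -0.43*t^3 - 2.91*t^2 - 3.02*t + 3.56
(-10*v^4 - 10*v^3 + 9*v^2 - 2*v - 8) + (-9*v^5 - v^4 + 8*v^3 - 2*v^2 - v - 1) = -9*v^5 - 11*v^4 - 2*v^3 + 7*v^2 - 3*v - 9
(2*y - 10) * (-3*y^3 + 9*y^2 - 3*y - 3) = -6*y^4 + 48*y^3 - 96*y^2 + 24*y + 30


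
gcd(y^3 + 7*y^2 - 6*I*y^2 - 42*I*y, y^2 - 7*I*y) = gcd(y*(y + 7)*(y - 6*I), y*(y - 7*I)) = y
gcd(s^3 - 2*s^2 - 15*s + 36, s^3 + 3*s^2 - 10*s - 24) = s^2 + s - 12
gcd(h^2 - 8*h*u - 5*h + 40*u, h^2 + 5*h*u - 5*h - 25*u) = h - 5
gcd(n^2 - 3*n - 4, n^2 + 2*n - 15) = 1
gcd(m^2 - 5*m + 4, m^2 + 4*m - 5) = m - 1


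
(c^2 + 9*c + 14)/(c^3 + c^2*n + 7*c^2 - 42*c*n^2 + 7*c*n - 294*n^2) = (c + 2)/(c^2 + c*n - 42*n^2)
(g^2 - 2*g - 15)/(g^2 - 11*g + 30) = (g + 3)/(g - 6)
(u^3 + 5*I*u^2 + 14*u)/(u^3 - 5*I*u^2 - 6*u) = (u + 7*I)/(u - 3*I)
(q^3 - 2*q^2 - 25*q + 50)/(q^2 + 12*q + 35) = (q^2 - 7*q + 10)/(q + 7)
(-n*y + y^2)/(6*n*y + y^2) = (-n + y)/(6*n + y)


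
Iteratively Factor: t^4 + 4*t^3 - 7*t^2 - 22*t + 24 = (t - 2)*(t^3 + 6*t^2 + 5*t - 12) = (t - 2)*(t - 1)*(t^2 + 7*t + 12) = (t - 2)*(t - 1)*(t + 4)*(t + 3)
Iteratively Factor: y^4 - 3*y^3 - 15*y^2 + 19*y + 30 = (y + 1)*(y^3 - 4*y^2 - 11*y + 30) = (y - 5)*(y + 1)*(y^2 + y - 6) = (y - 5)*(y - 2)*(y + 1)*(y + 3)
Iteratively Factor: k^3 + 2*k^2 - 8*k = (k - 2)*(k^2 + 4*k) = k*(k - 2)*(k + 4)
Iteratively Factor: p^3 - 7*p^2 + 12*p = (p)*(p^2 - 7*p + 12) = p*(p - 3)*(p - 4)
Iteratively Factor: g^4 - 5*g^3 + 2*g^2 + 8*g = (g - 4)*(g^3 - g^2 - 2*g) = g*(g - 4)*(g^2 - g - 2) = g*(g - 4)*(g - 2)*(g + 1)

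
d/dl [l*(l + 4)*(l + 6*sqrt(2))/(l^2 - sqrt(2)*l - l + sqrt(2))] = (l*(l + 4)*(l + 6*sqrt(2))*(-2*l + 1 + sqrt(2)) + (l*(l + 4) + l*(l + 6*sqrt(2)) + (l + 4)*(l + 6*sqrt(2)))*(l^2 - sqrt(2)*l - l + sqrt(2)))/(l^2 - sqrt(2)*l - l + sqrt(2))^2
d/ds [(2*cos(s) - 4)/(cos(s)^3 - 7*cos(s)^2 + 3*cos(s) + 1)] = (59*cos(s) - 13*cos(2*s) + cos(3*s) - 27)*sin(s)/(cos(s)^3 - 7*cos(s)^2 + 3*cos(s) + 1)^2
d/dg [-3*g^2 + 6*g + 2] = 6 - 6*g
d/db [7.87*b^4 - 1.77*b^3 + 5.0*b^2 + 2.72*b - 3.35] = 31.48*b^3 - 5.31*b^2 + 10.0*b + 2.72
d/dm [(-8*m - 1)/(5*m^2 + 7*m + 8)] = (40*m^2 + 10*m - 57)/(25*m^4 + 70*m^3 + 129*m^2 + 112*m + 64)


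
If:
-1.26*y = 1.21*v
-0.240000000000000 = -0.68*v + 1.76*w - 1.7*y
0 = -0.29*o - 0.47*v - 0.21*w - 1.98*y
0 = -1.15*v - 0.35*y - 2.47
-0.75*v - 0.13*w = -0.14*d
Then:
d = -14.86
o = -16.07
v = -3.03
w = 1.51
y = 2.91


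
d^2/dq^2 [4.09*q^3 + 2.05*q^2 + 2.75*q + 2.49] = 24.54*q + 4.1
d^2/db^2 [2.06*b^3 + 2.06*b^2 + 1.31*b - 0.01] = 12.36*b + 4.12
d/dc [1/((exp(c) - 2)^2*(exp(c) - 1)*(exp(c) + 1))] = -((exp(c) - 2)*(exp(c) - 1) + (exp(c) - 2)*(exp(c) + 1) + 2*(exp(c) - 1)*(exp(c) + 1))/(4*(exp(c) - 2)^3*(exp(c) - 1)^2*cosh(c/2)^2)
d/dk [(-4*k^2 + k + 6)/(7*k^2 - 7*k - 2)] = (21*k^2 - 68*k + 40)/(49*k^4 - 98*k^3 + 21*k^2 + 28*k + 4)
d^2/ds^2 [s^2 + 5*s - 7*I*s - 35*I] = 2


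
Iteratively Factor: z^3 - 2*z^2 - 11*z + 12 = (z - 4)*(z^2 + 2*z - 3) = (z - 4)*(z + 3)*(z - 1)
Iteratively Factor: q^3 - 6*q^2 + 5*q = (q - 5)*(q^2 - q) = (q - 5)*(q - 1)*(q)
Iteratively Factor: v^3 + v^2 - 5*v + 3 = (v - 1)*(v^2 + 2*v - 3) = (v - 1)*(v + 3)*(v - 1)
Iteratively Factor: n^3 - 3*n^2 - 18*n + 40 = (n + 4)*(n^2 - 7*n + 10) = (n - 5)*(n + 4)*(n - 2)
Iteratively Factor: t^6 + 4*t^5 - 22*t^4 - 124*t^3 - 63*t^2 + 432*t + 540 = (t - 2)*(t^5 + 6*t^4 - 10*t^3 - 144*t^2 - 351*t - 270) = (t - 2)*(t + 3)*(t^4 + 3*t^3 - 19*t^2 - 87*t - 90) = (t - 2)*(t + 2)*(t + 3)*(t^3 + t^2 - 21*t - 45) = (t - 5)*(t - 2)*(t + 2)*(t + 3)*(t^2 + 6*t + 9) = (t - 5)*(t - 2)*(t + 2)*(t + 3)^2*(t + 3)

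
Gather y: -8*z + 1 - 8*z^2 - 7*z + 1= -8*z^2 - 15*z + 2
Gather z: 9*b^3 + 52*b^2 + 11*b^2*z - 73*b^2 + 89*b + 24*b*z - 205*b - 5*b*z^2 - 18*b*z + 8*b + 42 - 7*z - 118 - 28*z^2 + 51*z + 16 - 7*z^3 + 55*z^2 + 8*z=9*b^3 - 21*b^2 - 108*b - 7*z^3 + z^2*(27 - 5*b) + z*(11*b^2 + 6*b + 52) - 60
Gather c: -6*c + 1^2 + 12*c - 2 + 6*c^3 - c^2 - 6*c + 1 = 6*c^3 - c^2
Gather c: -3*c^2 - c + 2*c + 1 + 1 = -3*c^2 + c + 2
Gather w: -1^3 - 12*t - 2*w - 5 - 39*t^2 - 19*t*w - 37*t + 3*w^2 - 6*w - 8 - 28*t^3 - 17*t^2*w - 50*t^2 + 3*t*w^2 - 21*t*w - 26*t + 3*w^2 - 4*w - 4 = -28*t^3 - 89*t^2 - 75*t + w^2*(3*t + 6) + w*(-17*t^2 - 40*t - 12) - 18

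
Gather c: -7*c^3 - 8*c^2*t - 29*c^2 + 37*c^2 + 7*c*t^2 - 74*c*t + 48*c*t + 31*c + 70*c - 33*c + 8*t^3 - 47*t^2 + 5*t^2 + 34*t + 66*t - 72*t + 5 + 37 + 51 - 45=-7*c^3 + c^2*(8 - 8*t) + c*(7*t^2 - 26*t + 68) + 8*t^3 - 42*t^2 + 28*t + 48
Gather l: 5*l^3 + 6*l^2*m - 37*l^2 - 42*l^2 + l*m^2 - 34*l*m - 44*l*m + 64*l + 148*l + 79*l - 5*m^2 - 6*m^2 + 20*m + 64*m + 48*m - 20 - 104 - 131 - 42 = 5*l^3 + l^2*(6*m - 79) + l*(m^2 - 78*m + 291) - 11*m^2 + 132*m - 297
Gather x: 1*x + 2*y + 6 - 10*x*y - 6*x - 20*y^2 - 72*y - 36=x*(-10*y - 5) - 20*y^2 - 70*y - 30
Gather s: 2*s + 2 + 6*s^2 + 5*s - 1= 6*s^2 + 7*s + 1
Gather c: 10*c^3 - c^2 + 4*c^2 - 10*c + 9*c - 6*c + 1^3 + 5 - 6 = 10*c^3 + 3*c^2 - 7*c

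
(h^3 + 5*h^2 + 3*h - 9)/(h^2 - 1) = (h^2 + 6*h + 9)/(h + 1)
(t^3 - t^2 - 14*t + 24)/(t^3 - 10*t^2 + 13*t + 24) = (t^2 + 2*t - 8)/(t^2 - 7*t - 8)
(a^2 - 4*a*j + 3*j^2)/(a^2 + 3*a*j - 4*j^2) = (a - 3*j)/(a + 4*j)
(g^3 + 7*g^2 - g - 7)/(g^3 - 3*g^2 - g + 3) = (g + 7)/(g - 3)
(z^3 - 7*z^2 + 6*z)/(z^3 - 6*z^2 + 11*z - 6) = z*(z - 6)/(z^2 - 5*z + 6)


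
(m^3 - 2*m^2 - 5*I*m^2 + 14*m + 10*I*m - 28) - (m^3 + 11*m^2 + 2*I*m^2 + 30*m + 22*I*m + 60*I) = -13*m^2 - 7*I*m^2 - 16*m - 12*I*m - 28 - 60*I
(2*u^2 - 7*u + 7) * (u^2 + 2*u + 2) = 2*u^4 - 3*u^3 - 3*u^2 + 14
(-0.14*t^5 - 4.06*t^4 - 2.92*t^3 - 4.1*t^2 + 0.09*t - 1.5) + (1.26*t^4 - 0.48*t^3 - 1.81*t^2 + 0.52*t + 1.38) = -0.14*t^5 - 2.8*t^4 - 3.4*t^3 - 5.91*t^2 + 0.61*t - 0.12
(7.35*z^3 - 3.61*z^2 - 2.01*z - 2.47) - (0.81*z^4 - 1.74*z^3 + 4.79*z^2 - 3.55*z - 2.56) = -0.81*z^4 + 9.09*z^3 - 8.4*z^2 + 1.54*z + 0.0899999999999999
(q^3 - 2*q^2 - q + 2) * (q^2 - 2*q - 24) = q^5 - 4*q^4 - 21*q^3 + 52*q^2 + 20*q - 48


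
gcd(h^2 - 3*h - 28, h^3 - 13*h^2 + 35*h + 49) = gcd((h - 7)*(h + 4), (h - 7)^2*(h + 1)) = h - 7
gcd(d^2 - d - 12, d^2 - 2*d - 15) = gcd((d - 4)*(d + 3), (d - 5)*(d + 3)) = d + 3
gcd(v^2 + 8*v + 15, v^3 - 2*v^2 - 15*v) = v + 3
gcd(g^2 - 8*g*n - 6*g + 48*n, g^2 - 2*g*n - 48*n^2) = g - 8*n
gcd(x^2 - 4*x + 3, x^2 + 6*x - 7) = x - 1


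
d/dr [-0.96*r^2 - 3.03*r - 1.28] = -1.92*r - 3.03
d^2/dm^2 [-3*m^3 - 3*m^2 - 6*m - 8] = -18*m - 6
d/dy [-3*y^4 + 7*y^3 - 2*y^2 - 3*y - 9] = -12*y^3 + 21*y^2 - 4*y - 3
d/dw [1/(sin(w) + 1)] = -cos(w)/(sin(w) + 1)^2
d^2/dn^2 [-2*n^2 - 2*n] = -4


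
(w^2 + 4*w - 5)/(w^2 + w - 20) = (w - 1)/(w - 4)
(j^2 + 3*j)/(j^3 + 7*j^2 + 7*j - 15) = j/(j^2 + 4*j - 5)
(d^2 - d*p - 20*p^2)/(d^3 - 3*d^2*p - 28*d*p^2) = (-d + 5*p)/(d*(-d + 7*p))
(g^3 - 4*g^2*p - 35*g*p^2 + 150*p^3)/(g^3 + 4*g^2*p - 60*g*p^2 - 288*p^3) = (-g^2 + 10*g*p - 25*p^2)/(-g^2 + 2*g*p + 48*p^2)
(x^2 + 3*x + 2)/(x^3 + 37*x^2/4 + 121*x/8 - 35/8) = 8*(x^2 + 3*x + 2)/(8*x^3 + 74*x^2 + 121*x - 35)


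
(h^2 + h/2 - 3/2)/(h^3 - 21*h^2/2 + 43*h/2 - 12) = (2*h + 3)/(2*h^2 - 19*h + 24)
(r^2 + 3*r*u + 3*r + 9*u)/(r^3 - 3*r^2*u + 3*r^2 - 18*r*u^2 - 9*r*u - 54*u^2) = 1/(r - 6*u)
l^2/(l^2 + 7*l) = l/(l + 7)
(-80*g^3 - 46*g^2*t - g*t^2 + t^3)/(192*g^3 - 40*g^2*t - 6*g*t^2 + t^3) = (10*g^2 + 7*g*t + t^2)/(-24*g^2 + 2*g*t + t^2)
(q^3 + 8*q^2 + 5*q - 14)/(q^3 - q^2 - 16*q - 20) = (q^2 + 6*q - 7)/(q^2 - 3*q - 10)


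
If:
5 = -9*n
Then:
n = -5/9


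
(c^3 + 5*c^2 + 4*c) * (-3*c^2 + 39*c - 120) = -3*c^5 + 24*c^4 + 63*c^3 - 444*c^2 - 480*c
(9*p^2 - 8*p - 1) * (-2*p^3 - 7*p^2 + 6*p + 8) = -18*p^5 - 47*p^4 + 112*p^3 + 31*p^2 - 70*p - 8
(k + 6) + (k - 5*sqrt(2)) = 2*k - 5*sqrt(2) + 6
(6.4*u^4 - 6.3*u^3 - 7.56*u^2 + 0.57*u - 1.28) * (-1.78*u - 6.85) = -11.392*u^5 - 32.626*u^4 + 56.6118*u^3 + 50.7714*u^2 - 1.6261*u + 8.768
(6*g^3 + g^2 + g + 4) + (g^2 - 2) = 6*g^3 + 2*g^2 + g + 2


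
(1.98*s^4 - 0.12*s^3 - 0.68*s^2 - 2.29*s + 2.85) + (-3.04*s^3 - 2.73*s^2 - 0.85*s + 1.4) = 1.98*s^4 - 3.16*s^3 - 3.41*s^2 - 3.14*s + 4.25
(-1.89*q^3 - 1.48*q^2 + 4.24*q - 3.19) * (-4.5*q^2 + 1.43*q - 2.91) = 8.505*q^5 + 3.9573*q^4 - 15.6965*q^3 + 24.725*q^2 - 16.9001*q + 9.2829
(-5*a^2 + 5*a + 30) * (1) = -5*a^2 + 5*a + 30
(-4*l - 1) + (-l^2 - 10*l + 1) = -l^2 - 14*l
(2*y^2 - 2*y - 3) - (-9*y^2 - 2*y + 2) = 11*y^2 - 5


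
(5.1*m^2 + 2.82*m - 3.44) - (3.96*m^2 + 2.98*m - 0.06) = 1.14*m^2 - 0.16*m - 3.38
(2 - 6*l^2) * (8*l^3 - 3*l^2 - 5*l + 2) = -48*l^5 + 18*l^4 + 46*l^3 - 18*l^2 - 10*l + 4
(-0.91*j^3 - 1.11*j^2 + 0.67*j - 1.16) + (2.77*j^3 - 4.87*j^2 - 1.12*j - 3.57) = 1.86*j^3 - 5.98*j^2 - 0.45*j - 4.73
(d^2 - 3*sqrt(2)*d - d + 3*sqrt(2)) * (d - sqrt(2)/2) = d^3 - 7*sqrt(2)*d^2/2 - d^2 + 3*d + 7*sqrt(2)*d/2 - 3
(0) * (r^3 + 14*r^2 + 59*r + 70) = 0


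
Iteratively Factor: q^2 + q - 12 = (q - 3)*(q + 4)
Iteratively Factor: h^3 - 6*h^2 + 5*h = (h)*(h^2 - 6*h + 5) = h*(h - 5)*(h - 1)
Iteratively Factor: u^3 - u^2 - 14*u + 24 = (u - 3)*(u^2 + 2*u - 8) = (u - 3)*(u - 2)*(u + 4)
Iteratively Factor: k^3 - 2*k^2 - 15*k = (k - 5)*(k^2 + 3*k) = (k - 5)*(k + 3)*(k)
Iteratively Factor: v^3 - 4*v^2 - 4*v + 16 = (v - 2)*(v^2 - 2*v - 8) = (v - 2)*(v + 2)*(v - 4)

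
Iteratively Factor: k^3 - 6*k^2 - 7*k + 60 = (k + 3)*(k^2 - 9*k + 20) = (k - 4)*(k + 3)*(k - 5)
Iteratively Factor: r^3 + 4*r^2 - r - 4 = (r + 4)*(r^2 - 1) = (r + 1)*(r + 4)*(r - 1)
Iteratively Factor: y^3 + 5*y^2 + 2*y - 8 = (y + 2)*(y^2 + 3*y - 4) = (y + 2)*(y + 4)*(y - 1)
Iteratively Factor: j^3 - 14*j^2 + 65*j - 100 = (j - 5)*(j^2 - 9*j + 20) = (j - 5)*(j - 4)*(j - 5)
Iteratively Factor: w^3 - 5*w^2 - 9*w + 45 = (w - 5)*(w^2 - 9) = (w - 5)*(w + 3)*(w - 3)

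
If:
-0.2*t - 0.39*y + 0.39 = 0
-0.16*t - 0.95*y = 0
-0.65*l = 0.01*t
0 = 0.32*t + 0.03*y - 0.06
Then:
No Solution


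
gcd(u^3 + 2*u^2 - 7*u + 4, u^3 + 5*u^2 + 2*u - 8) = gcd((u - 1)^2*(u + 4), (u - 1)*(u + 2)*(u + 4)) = u^2 + 3*u - 4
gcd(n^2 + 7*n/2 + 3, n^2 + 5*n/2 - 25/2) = 1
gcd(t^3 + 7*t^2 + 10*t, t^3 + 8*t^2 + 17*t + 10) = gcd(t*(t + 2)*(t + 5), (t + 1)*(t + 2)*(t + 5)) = t^2 + 7*t + 10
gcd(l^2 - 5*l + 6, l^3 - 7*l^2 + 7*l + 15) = l - 3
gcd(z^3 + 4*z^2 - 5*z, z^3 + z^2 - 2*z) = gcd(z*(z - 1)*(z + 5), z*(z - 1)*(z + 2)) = z^2 - z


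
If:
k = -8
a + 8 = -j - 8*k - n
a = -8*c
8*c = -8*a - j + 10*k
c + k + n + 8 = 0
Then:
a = -1088/47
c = 136/47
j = 3856/47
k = -8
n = -136/47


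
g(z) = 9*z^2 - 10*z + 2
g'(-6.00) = -118.00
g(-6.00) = 386.00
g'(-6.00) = -118.00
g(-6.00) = 386.00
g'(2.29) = 31.22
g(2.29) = 26.30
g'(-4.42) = -89.56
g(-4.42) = 222.03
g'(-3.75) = -77.50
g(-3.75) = 166.06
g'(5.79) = 94.22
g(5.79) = 245.82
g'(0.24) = -5.68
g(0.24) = 0.12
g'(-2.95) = -63.10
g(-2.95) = 109.82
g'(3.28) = 49.04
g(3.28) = 66.03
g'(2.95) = 43.10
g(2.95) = 50.82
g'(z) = 18*z - 10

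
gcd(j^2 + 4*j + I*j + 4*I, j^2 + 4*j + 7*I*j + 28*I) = j + 4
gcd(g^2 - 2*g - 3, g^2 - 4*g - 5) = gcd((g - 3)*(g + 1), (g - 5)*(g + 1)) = g + 1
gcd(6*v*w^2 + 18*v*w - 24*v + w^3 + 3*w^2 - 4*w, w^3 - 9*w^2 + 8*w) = w - 1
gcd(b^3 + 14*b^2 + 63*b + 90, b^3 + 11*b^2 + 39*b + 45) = b^2 + 8*b + 15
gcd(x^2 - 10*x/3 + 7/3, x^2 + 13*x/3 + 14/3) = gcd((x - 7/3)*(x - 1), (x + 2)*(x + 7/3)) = 1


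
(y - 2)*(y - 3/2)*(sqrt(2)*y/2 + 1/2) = sqrt(2)*y^3/2 - 7*sqrt(2)*y^2/4 + y^2/2 - 7*y/4 + 3*sqrt(2)*y/2 + 3/2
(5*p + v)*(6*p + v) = 30*p^2 + 11*p*v + v^2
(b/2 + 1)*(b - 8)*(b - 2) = b^3/2 - 4*b^2 - 2*b + 16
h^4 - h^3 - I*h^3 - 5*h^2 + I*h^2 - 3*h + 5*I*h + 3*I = (h - 3)*(h + 1)^2*(h - I)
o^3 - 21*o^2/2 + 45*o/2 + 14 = (o - 7)*(o - 4)*(o + 1/2)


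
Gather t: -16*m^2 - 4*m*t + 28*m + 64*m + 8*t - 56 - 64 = -16*m^2 + 92*m + t*(8 - 4*m) - 120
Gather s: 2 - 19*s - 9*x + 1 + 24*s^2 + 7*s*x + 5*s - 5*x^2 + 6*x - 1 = 24*s^2 + s*(7*x - 14) - 5*x^2 - 3*x + 2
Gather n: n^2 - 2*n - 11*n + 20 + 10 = n^2 - 13*n + 30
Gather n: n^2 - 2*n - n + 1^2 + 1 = n^2 - 3*n + 2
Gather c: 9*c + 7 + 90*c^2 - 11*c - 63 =90*c^2 - 2*c - 56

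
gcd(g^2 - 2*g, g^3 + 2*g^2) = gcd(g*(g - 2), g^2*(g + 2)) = g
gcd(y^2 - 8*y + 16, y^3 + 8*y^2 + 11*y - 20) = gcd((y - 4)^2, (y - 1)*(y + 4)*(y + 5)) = 1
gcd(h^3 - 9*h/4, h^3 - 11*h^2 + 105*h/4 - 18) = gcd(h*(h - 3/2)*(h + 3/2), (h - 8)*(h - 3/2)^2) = h - 3/2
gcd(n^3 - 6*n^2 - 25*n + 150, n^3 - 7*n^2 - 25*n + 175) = n^2 - 25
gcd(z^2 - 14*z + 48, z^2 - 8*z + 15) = 1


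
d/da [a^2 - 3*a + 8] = 2*a - 3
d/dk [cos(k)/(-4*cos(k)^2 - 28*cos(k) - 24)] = (sin(k)^2 + 5)*sin(k)/(4*(cos(k) + 1)^2*(cos(k) + 6)^2)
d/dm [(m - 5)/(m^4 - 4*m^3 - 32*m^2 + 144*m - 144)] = (-3*m^3 + 22*m^2 + 16*m - 288)/(m^7 - 6*m^6 - 60*m^5 + 424*m^4 + 432*m^3 - 7200*m^2 + 15552*m - 10368)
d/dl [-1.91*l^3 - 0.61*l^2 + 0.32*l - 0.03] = -5.73*l^2 - 1.22*l + 0.32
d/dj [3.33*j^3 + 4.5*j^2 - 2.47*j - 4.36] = 9.99*j^2 + 9.0*j - 2.47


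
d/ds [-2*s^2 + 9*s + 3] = 9 - 4*s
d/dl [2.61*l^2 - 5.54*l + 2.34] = 5.22*l - 5.54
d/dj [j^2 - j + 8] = 2*j - 1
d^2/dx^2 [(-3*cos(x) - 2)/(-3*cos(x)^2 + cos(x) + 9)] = 2*(243*(1 - cos(2*x))^2*cos(x) + 81*(1 - cos(2*x))^2 + 288*cos(x) + 490*cos(2*x) + 630*cos(3*x) - 54*cos(5*x) - 66)/(2*cos(x) - 3*cos(2*x) + 15)^3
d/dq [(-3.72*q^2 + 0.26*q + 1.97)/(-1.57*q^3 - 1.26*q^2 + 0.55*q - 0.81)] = (-5.8404*q^4 + 0.8164*q^3 + 7.5603*q^2 + 10.9908*q - 1.2941)/(2.4649*q^6 + 3.9564*q^5 - 0.1394*q^4 + 1.1574*q^3 + 2.3437*q^2 - 0.891*q + 0.6561)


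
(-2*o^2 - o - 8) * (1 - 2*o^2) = 4*o^4 + 2*o^3 + 14*o^2 - o - 8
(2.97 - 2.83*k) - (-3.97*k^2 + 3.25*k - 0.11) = 3.97*k^2 - 6.08*k + 3.08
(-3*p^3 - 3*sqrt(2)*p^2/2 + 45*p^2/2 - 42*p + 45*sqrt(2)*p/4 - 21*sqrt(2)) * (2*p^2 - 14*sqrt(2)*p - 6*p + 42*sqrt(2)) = -6*p^5 + 39*sqrt(2)*p^4 + 63*p^4 - 819*sqrt(2)*p^3/2 - 177*p^3 - 189*p^2 + 2847*sqrt(2)*p^2/2 - 1638*sqrt(2)*p + 1533*p - 1764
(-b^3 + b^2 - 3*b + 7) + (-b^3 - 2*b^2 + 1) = -2*b^3 - b^2 - 3*b + 8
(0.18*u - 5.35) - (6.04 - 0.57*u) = 0.75*u - 11.39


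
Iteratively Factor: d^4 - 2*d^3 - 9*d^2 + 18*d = (d - 2)*(d^3 - 9*d) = (d - 2)*(d + 3)*(d^2 - 3*d) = d*(d - 2)*(d + 3)*(d - 3)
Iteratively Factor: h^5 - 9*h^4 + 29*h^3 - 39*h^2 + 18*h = (h)*(h^4 - 9*h^3 + 29*h^2 - 39*h + 18) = h*(h - 1)*(h^3 - 8*h^2 + 21*h - 18) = h*(h - 3)*(h - 1)*(h^2 - 5*h + 6) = h*(h - 3)*(h - 2)*(h - 1)*(h - 3)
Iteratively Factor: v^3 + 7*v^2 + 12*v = (v + 3)*(v^2 + 4*v) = (v + 3)*(v + 4)*(v)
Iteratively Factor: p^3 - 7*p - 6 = (p + 1)*(p^2 - p - 6) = (p - 3)*(p + 1)*(p + 2)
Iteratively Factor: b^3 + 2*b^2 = (b)*(b^2 + 2*b) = b^2*(b + 2)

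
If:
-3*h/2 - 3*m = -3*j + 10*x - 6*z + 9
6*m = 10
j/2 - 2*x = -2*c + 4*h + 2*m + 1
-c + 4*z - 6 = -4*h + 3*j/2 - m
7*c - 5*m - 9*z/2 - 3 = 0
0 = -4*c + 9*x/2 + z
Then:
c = 344164/80931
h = 31336/80931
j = 168142/26977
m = 5/3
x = 77416/26977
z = 331540/80931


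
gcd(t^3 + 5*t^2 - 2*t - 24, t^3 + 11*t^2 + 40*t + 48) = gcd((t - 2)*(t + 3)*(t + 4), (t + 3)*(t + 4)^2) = t^2 + 7*t + 12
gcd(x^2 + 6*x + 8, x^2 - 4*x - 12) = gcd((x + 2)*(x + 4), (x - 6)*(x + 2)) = x + 2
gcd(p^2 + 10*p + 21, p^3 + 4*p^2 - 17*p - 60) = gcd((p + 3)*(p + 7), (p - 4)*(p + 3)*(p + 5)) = p + 3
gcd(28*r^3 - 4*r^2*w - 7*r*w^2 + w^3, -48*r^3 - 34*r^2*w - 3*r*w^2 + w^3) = 2*r + w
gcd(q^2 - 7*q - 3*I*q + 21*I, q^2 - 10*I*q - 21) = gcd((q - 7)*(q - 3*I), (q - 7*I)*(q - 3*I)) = q - 3*I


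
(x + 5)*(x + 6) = x^2 + 11*x + 30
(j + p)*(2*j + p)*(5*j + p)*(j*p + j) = 10*j^4*p + 10*j^4 + 17*j^3*p^2 + 17*j^3*p + 8*j^2*p^3 + 8*j^2*p^2 + j*p^4 + j*p^3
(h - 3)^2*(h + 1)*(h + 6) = h^4 + h^3 - 27*h^2 + 27*h + 54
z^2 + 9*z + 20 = (z + 4)*(z + 5)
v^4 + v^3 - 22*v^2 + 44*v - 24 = (v - 2)^2*(v - 1)*(v + 6)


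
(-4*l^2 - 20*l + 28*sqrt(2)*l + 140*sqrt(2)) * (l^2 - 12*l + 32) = -4*l^4 + 28*l^3 + 28*sqrt(2)*l^3 - 196*sqrt(2)*l^2 + 112*l^2 - 784*sqrt(2)*l - 640*l + 4480*sqrt(2)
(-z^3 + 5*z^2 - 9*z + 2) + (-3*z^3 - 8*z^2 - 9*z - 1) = -4*z^3 - 3*z^2 - 18*z + 1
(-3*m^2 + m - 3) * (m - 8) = -3*m^3 + 25*m^2 - 11*m + 24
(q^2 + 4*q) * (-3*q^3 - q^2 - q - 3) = -3*q^5 - 13*q^4 - 5*q^3 - 7*q^2 - 12*q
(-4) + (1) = -3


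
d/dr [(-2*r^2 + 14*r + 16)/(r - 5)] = 2*(-r^2 + 10*r - 43)/(r^2 - 10*r + 25)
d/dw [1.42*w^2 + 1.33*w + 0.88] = 2.84*w + 1.33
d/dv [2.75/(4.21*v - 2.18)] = -11.5775/(4.21*v - 2.18)^2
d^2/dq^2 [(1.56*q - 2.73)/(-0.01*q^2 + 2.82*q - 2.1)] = (-(0.02*q - 2.82)*(0.04*q - 5.64)*(1.56*q - 2.73) + (0.0936*q - 8.853)*(0.01*q^2 - 2.82*q + 2.1))/(0.01*q^2 - 2.82*q + 2.1)^3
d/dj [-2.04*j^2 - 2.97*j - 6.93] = -4.08*j - 2.97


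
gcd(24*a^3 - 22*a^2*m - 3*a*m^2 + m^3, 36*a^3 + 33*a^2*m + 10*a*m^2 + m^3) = 4*a + m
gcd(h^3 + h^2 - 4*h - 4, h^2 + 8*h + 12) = h + 2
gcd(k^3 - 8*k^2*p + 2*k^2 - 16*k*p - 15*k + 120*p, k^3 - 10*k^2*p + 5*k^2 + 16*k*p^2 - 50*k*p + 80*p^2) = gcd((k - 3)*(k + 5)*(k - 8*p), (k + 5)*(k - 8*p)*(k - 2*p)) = -k^2 + 8*k*p - 5*k + 40*p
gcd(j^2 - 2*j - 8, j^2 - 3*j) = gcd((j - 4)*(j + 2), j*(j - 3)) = 1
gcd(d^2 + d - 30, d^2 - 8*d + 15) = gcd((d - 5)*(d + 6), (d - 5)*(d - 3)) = d - 5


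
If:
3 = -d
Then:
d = -3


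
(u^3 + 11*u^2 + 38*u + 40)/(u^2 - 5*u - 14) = (u^2 + 9*u + 20)/(u - 7)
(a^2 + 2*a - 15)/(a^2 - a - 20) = (-a^2 - 2*a + 15)/(-a^2 + a + 20)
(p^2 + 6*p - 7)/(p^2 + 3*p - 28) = (p - 1)/(p - 4)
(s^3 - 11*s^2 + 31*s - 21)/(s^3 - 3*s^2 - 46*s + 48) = (s^2 - 10*s + 21)/(s^2 - 2*s - 48)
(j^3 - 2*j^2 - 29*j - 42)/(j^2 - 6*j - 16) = (j^2 - 4*j - 21)/(j - 8)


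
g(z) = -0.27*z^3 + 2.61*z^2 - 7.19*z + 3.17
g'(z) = -0.81*z^2 + 5.22*z - 7.19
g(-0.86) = 11.46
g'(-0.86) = -12.28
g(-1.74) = 25.01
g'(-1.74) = -18.73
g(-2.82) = 50.26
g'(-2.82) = -28.35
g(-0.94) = 12.46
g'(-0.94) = -12.81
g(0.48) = 0.29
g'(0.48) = -4.87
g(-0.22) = 4.88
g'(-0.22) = -8.38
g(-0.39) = 6.39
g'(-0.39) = -9.35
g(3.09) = -2.09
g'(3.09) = 1.21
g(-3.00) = 55.52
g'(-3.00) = -30.14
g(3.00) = -2.20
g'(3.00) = 1.18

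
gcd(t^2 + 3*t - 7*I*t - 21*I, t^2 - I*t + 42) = t - 7*I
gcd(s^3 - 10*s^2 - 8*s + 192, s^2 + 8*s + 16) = s + 4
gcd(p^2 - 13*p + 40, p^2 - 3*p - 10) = p - 5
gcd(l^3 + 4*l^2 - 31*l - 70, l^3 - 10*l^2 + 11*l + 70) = l^2 - 3*l - 10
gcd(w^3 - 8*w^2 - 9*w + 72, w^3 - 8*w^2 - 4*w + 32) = w - 8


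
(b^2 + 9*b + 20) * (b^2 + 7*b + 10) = b^4 + 16*b^3 + 93*b^2 + 230*b + 200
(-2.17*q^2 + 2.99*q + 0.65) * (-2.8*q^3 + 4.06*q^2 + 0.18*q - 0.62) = 6.076*q^5 - 17.1822*q^4 + 9.9288*q^3 + 4.5226*q^2 - 1.7368*q - 0.403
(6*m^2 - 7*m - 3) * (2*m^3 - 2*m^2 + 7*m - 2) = 12*m^5 - 26*m^4 + 50*m^3 - 55*m^2 - 7*m + 6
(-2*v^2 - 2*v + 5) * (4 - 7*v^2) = 14*v^4 + 14*v^3 - 43*v^2 - 8*v + 20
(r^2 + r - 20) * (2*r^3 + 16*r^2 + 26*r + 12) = 2*r^5 + 18*r^4 + 2*r^3 - 282*r^2 - 508*r - 240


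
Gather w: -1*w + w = 0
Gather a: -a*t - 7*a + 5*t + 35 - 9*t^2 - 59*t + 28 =a*(-t - 7) - 9*t^2 - 54*t + 63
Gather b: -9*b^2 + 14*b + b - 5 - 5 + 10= -9*b^2 + 15*b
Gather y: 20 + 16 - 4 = 32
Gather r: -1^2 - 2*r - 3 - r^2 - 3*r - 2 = -r^2 - 5*r - 6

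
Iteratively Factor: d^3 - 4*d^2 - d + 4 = (d - 1)*(d^2 - 3*d - 4) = (d - 4)*(d - 1)*(d + 1)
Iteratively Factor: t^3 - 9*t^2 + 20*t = (t)*(t^2 - 9*t + 20) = t*(t - 4)*(t - 5)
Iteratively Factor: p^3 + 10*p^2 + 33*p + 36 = (p + 3)*(p^2 + 7*p + 12) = (p + 3)^2*(p + 4)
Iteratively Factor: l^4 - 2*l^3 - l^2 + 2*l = (l + 1)*(l^3 - 3*l^2 + 2*l) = (l - 2)*(l + 1)*(l^2 - l) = l*(l - 2)*(l + 1)*(l - 1)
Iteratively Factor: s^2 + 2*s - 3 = (s - 1)*(s + 3)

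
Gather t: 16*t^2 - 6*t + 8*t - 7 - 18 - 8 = 16*t^2 + 2*t - 33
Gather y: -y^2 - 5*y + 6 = -y^2 - 5*y + 6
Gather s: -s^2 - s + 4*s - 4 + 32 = -s^2 + 3*s + 28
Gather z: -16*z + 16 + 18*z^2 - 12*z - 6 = 18*z^2 - 28*z + 10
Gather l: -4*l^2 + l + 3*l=-4*l^2 + 4*l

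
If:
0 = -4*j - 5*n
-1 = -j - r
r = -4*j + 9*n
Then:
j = -5/51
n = 4/51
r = 56/51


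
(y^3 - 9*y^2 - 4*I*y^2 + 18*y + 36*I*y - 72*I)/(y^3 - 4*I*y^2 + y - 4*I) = (y^2 - 9*y + 18)/(y^2 + 1)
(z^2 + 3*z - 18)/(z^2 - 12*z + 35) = (z^2 + 3*z - 18)/(z^2 - 12*z + 35)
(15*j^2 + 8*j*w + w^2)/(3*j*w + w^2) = (5*j + w)/w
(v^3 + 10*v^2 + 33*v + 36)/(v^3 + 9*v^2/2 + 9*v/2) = 2*(v^2 + 7*v + 12)/(v*(2*v + 3))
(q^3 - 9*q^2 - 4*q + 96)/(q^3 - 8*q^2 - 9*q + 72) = (q - 4)/(q - 3)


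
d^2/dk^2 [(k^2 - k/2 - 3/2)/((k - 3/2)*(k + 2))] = -2/(k^3 + 6*k^2 + 12*k + 8)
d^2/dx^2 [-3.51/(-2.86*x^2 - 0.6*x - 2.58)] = (-57.420792*x^2 - 12.04632*x + 3.51*(5.72*x + 0.6)*(11.44*x + 1.2) - 51.799176)/(2.86*x^2 + 0.6*x + 2.58)^3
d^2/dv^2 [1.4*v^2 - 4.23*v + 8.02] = 2.80000000000000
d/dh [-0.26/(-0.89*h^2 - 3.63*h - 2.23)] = (-0.4628*h - 0.9438)/(0.89*h^2 + 3.63*h + 2.23)^2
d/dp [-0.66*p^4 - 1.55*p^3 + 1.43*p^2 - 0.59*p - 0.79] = -2.64*p^3 - 4.65*p^2 + 2.86*p - 0.59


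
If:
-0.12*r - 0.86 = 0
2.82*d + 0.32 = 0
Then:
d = -0.11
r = -7.17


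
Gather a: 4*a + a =5*a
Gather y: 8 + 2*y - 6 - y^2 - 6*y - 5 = -y^2 - 4*y - 3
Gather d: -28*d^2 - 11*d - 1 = -28*d^2 - 11*d - 1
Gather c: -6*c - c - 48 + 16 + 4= -7*c - 28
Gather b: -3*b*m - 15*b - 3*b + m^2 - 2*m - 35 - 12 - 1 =b*(-3*m - 18) + m^2 - 2*m - 48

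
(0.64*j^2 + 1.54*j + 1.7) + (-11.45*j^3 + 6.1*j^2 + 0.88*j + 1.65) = -11.45*j^3 + 6.74*j^2 + 2.42*j + 3.35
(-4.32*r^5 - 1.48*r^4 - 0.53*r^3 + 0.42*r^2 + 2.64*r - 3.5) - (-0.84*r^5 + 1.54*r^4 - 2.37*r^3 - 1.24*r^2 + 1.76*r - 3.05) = -3.48*r^5 - 3.02*r^4 + 1.84*r^3 + 1.66*r^2 + 0.88*r - 0.45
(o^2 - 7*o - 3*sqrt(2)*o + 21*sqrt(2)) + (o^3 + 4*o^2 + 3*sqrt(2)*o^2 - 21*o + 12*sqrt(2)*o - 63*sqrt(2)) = o^3 + 3*sqrt(2)*o^2 + 5*o^2 - 28*o + 9*sqrt(2)*o - 42*sqrt(2)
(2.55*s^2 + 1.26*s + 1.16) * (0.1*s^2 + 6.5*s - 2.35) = 0.255*s^4 + 16.701*s^3 + 2.3135*s^2 + 4.579*s - 2.726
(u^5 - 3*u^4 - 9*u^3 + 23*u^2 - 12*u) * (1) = u^5 - 3*u^4 - 9*u^3 + 23*u^2 - 12*u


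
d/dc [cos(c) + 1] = -sin(c)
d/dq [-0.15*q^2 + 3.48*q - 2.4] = 3.48 - 0.3*q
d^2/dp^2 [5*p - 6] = 0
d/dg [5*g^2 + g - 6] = 10*g + 1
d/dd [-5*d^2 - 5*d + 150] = -10*d - 5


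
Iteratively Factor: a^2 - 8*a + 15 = (a - 5)*(a - 3)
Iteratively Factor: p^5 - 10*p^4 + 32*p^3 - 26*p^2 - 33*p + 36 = (p + 1)*(p^4 - 11*p^3 + 43*p^2 - 69*p + 36) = (p - 3)*(p + 1)*(p^3 - 8*p^2 + 19*p - 12) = (p - 3)^2*(p + 1)*(p^2 - 5*p + 4) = (p - 4)*(p - 3)^2*(p + 1)*(p - 1)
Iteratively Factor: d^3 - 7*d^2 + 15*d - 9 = (d - 3)*(d^2 - 4*d + 3) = (d - 3)^2*(d - 1)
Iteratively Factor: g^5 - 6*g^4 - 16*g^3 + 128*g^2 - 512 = (g + 2)*(g^4 - 8*g^3 + 128*g - 256) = (g + 2)*(g + 4)*(g^3 - 12*g^2 + 48*g - 64) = (g - 4)*(g + 2)*(g + 4)*(g^2 - 8*g + 16) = (g - 4)^2*(g + 2)*(g + 4)*(g - 4)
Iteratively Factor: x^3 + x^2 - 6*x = (x)*(x^2 + x - 6) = x*(x - 2)*(x + 3)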